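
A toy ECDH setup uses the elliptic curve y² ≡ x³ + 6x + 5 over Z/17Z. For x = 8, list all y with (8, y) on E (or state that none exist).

x³ + 6x + 5 = 565 ≡ 4 (mod 17).
Square roots of 4 mod 17: 2 and 15 (since 2² = 4 ≡ 4).

2, 15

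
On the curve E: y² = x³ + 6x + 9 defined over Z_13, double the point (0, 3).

(1, 9)

tangent at (0, 3): λ = (3·0² + 6)/(2·3) ≡ 6/6. 6⁻¹ ≡ 11 (mod 13), so λ ≡ 6·11 ≡ 1.
  x = λ² - 0 - 0 = 1 - 0 ≡ 1; y = λ·(0 - 1) - 3 ≡ 9. → (1, 9)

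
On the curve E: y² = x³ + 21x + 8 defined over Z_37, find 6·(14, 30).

(25, 27)

Write G = (14, 30).
Repeated addition: build up to 6G.
2G: tangent at (14, 30): λ = (3·14² + 21)/(2·30) ≡ 17/23. 23⁻¹ ≡ 29 (mod 37) since 23·29 = 667 ≡ 1, so λ ≡ 17·29 ≡ 12.
  x = λ² - 14 - 14 = 144 - 28 ≡ 5; y = λ·(14 - 5) - 30 ≡ 4. → (5, 4)
3G: (5, 4) + (14, 30). λ = (30 - 4)/(14 - 5) ≡ 26/9 mod 37. 9⁻¹ ≡ 33 (mod 37) since 9·33 = 297 ≡ 1, so λ ≡ 7.
  x = λ² - 5 - 14 = 49 - 19 ≡ 30; y = λ·(5 - 30) - 4 ≡ 6. → (30, 6)
4G: (30, 6) + (14, 30). λ = (30 - 6)/(14 - 30) ≡ 24/21 mod 37. 21⁻¹ ≡ 30 (mod 37), so λ ≡ 17.
  x = λ² - 30 - 14 = 289 - 44 ≡ 23; y = λ·(30 - 23) - 6 ≡ 2. → (23, 2)
5G: (23, 2) + (14, 30). λ = (30 - 2)/(14 - 23) ≡ 28/28 mod 37. 28⁻¹ ≡ 4 (mod 37), so λ ≡ 1.
  x = λ² - 23 - 14 = 1 - 37 ≡ 1; y = λ·(23 - 1) - 2 ≡ 20. → (1, 20)
6G: (1, 20) + (14, 30). λ = (30 - 20)/(14 - 1) ≡ 10/13 mod 37. 13⁻¹ ≡ 20 (mod 37), so λ ≡ 15.
  x = λ² - 1 - 14 = 225 - 15 ≡ 25; y = λ·(1 - 25) - 20 ≡ 27. → (25, 27)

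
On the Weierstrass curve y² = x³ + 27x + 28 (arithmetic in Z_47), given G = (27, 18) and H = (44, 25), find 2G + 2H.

(8, 45)

First 2G:
Repeated addition: build up to 2G.
2G: tangent at (27, 18): λ = (3·27² + 27)/(2·18) ≡ 5/36. 36⁻¹ ≡ 17 (mod 47) since 36·17 = 612 ≡ 1, so λ ≡ 5·17 ≡ 38.
  x = λ² - 27 - 27 = 1444 - 54 ≡ 27; y = λ·(27 - 27) - 18 ≡ 29. → (27, 29)
2G = (27, 29).
Next 2H:
Repeated addition: build up to 2H.
2H: tangent at (44, 25): λ = (3·44² + 27)/(2·25) ≡ 7/3. 3⁻¹ ≡ 16 (mod 47) since 3·16 = 48 ≡ 1, so λ ≡ 7·16 ≡ 18.
  x = λ² - 44 - 44 = 324 - 88 ≡ 1; y = λ·(44 - 1) - 25 ≡ 44. → (1, 44)
2H = (1, 44).
Finally 2G + 2H:
(27, 29) + (1, 44). λ = (44 - 29)/(1 - 27) ≡ 15/21 mod 47. 21⁻¹ ≡ 9 (mod 47), so λ ≡ 41.
  x = λ² - 27 - 1 = 1681 - 28 ≡ 8; y = λ·(27 - 8) - 29 ≡ 45. → (8, 45)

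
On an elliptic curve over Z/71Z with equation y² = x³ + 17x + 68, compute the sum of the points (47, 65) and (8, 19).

(25, 1)

(47, 65) + (8, 19). λ = (19 - 65)/(8 - 47) ≡ 25/32 mod 71. 32⁻¹ ≡ 20 (mod 71) since 32·20 = 640 ≡ 1, so λ ≡ 3.
  x = λ² - 47 - 8 = 9 - 55 ≡ 25; y = λ·(47 - 25) - 65 ≡ 1. → (25, 1)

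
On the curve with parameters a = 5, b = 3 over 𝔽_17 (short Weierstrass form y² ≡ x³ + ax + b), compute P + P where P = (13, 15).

tangent at (13, 15): λ = (3·13² + 5)/(2·15) ≡ 2/13. 13⁻¹ ≡ 4 (mod 17) since 13·4 = 52 ≡ 1, so λ ≡ 2·4 ≡ 8.
  x = λ² - 13 - 13 = 64 - 26 ≡ 4; y = λ·(13 - 4) - 15 ≡ 6. → (4, 6)

(4, 6)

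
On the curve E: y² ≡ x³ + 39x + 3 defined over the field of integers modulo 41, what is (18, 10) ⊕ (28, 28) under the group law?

(18, 10) + (28, 28). λ = (28 - 10)/(28 - 18) ≡ 18/10 mod 41. 10⁻¹ ≡ 37 (mod 41), so λ ≡ 10.
  x = λ² - 18 - 28 = 100 - 46 ≡ 13; y = λ·(18 - 13) - 10 ≡ 40. → (13, 40)

(13, 40)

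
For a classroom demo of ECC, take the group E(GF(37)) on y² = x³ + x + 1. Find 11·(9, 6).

Write G = (9, 6).
Double-and-add on 11 = (1011)₂. Start with G = (9, 6) for the leading 1-bit.
double: tangent at (9, 6): λ = (3·9² + 1)/(2·6) ≡ 22/12. 12⁻¹ ≡ 34 (mod 37), so λ ≡ 22·34 ≡ 8.
  x = λ² - 9 - 9 = 64 - 18 ≡ 9; y = λ·(9 - 9) - 6 ≡ 31. → (9, 31)
double: tangent at (9, 31): λ = (3·9² + 1)/(2·31) ≡ 22/25. 25⁻¹ ≡ 3 (mod 37), so λ ≡ 22·3 ≡ 29.
  x = λ² - 9 - 9 = 841 - 18 ≡ 9; y = λ·(9 - 9) - 31 ≡ 6. → (9, 6)
add G: tangent at (9, 6): λ = (3·9² + 1)/(2·6) ≡ 22/12. 12⁻¹ ≡ 34 (mod 37), so λ ≡ 22·34 ≡ 8.
  x = λ² - 9 - 9 = 64 - 18 ≡ 9; y = λ·(9 - 9) - 6 ≡ 31. → (9, 31)
double: tangent at (9, 31): λ = (3·9² + 1)/(2·31) ≡ 22/25. 25⁻¹ ≡ 3 (mod 37), so λ ≡ 22·3 ≡ 29.
  x = λ² - 9 - 9 = 841 - 18 ≡ 9; y = λ·(9 - 9) - 31 ≡ 6. → (9, 6)
add G: tangent at (9, 6): λ = (3·9² + 1)/(2·6) ≡ 22/12. 12⁻¹ ≡ 34 (mod 37), so λ ≡ 22·34 ≡ 8.
  x = λ² - 9 - 9 = 64 - 18 ≡ 9; y = λ·(9 - 9) - 6 ≡ 31. → (9, 31)

(9, 31)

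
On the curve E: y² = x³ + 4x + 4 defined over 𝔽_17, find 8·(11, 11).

Write P = (11, 11).
Repeated addition: build up to 8P.
2P: tangent at (11, 11): λ = (3·11² + 4)/(2·11) ≡ 10/5. 5⁻¹ ≡ 7 (mod 17), so λ ≡ 10·7 ≡ 2.
  x = λ² - 11 - 11 = 4 - 22 ≡ 16; y = λ·(11 - 16) - 11 ≡ 13. → (16, 13)
3P: (16, 13) + (11, 11). λ = (11 - 13)/(11 - 16) ≡ 15/12 mod 17. 12⁻¹ ≡ 10 (mod 17) since 12·10 = 120 ≡ 1, so λ ≡ 14.
  x = λ² - 16 - 11 = 196 - 27 ≡ 16; y = λ·(16 - 16) - 13 ≡ 4. → (16, 4)
4P: (16, 4) + (11, 11). λ = (11 - 4)/(11 - 16) ≡ 7/12 mod 17. 12⁻¹ ≡ 10 (mod 17), so λ ≡ 2.
  x = λ² - 16 - 11 = 4 - 27 ≡ 11; y = λ·(16 - 11) - 4 ≡ 6. → (11, 6)
5P: (11, 6) + (11, 11): same x and y₁ ≡ -y₂, so the sum is O.
6P: O + (11, 11) = (11, 11) (identity).
7P: tangent at (11, 11): λ = (3·11² + 4)/(2·11) ≡ 10/5. 5⁻¹ ≡ 7 (mod 17), so λ ≡ 10·7 ≡ 2.
  x = λ² - 11 - 11 = 4 - 22 ≡ 16; y = λ·(11 - 16) - 11 ≡ 13. → (16, 13)
8P: (16, 13) + (11, 11). λ = (11 - 13)/(11 - 16) ≡ 15/12 mod 17. 12⁻¹ ≡ 10 (mod 17), so λ ≡ 14.
  x = λ² - 16 - 11 = 196 - 27 ≡ 16; y = λ·(16 - 16) - 13 ≡ 4. → (16, 4)

(16, 4)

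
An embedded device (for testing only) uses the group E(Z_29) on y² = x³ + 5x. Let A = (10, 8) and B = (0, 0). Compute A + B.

(15, 17)

(10, 8) + (0, 0). λ = (0 - 8)/(0 - 10) ≡ 21/19 mod 29. 19⁻¹ ≡ 26 (mod 29), so λ ≡ 24.
  x = λ² - 10 - 0 = 576 - 10 ≡ 15; y = λ·(10 - 15) - 8 ≡ 17. → (15, 17)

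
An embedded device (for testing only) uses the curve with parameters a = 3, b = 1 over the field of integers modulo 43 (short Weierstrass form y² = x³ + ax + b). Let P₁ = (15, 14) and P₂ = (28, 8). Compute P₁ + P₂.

(31, 0)

(15, 14) + (28, 8). λ = (8 - 14)/(28 - 15) ≡ 37/13 mod 43. 13⁻¹ ≡ 10 (mod 43) since 13·10 = 130 ≡ 1, so λ ≡ 26.
  x = λ² - 15 - 28 = 676 - 43 ≡ 31; y = λ·(15 - 31) - 14 ≡ 0. → (31, 0)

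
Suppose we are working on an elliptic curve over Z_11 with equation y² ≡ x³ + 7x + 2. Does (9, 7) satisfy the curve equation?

no

y² = 7² ≡ 5; x³ + 7x + 2 = 794 ≡ 2 (mod 11). 5 ≠ 2.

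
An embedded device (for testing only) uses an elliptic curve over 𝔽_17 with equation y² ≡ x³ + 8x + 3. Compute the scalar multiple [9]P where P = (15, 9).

Repeated addition: build up to 9P.
2P: tangent at (15, 9): λ = (3·15² + 8)/(2·9) ≡ 3/1. 1⁻¹ ≡ 1 (mod 17), so λ ≡ 3·1 ≡ 3.
  x = λ² - 15 - 15 = 9 - 30 ≡ 13; y = λ·(15 - 13) - 9 ≡ 14. → (13, 14)
3P: (13, 14) + (15, 9). λ = (9 - 14)/(15 - 13) ≡ 12/2 mod 17. 2⁻¹ ≡ 9 (mod 17) since 2·9 = 18 ≡ 1, so λ ≡ 6.
  x = λ² - 13 - 15 = 36 - 28 ≡ 8; y = λ·(13 - 8) - 14 ≡ 16. → (8, 16)
4P: (8, 16) + (15, 9). λ = (9 - 16)/(15 - 8) ≡ 10/7 mod 17. 7⁻¹ ≡ 5 (mod 17) since 7·5 = 35 ≡ 1, so λ ≡ 16.
  x = λ² - 8 - 15 = 256 - 23 ≡ 12; y = λ·(8 - 12) - 16 ≡ 5. → (12, 5)
5P: (12, 5) + (15, 9). λ = (9 - 5)/(15 - 12) ≡ 4/3 mod 17. 3⁻¹ ≡ 6 (mod 17) since 3·6 = 18 ≡ 1, so λ ≡ 7.
  x = λ² - 12 - 15 = 49 - 27 ≡ 5; y = λ·(12 - 5) - 5 ≡ 10. → (5, 10)
6P: (5, 10) + (15, 9). λ = (9 - 10)/(15 - 5) ≡ 16/10 mod 17. 10⁻¹ ≡ 12 (mod 17), so λ ≡ 5.
  x = λ² - 5 - 15 = 25 - 20 ≡ 5; y = λ·(5 - 5) - 10 ≡ 7. → (5, 7)
7P: (5, 7) + (15, 9). λ = (9 - 7)/(15 - 5) ≡ 2/10 mod 17. 10⁻¹ ≡ 12 (mod 17) since 10·12 = 120 ≡ 1, so λ ≡ 7.
  x = λ² - 5 - 15 = 49 - 20 ≡ 12; y = λ·(5 - 12) - 7 ≡ 12. → (12, 12)
8P: (12, 12) + (15, 9). λ = (9 - 12)/(15 - 12) ≡ 14/3 mod 17. 3⁻¹ ≡ 6 (mod 17), so λ ≡ 16.
  x = λ² - 12 - 15 = 256 - 27 ≡ 8; y = λ·(12 - 8) - 12 ≡ 1. → (8, 1)
9P: (8, 1) + (15, 9). λ = (9 - 1)/(15 - 8) ≡ 8/7 mod 17. 7⁻¹ ≡ 5 (mod 17), so λ ≡ 6.
  x = λ² - 8 - 15 = 36 - 23 ≡ 13; y = λ·(8 - 13) - 1 ≡ 3. → (13, 3)

(13, 3)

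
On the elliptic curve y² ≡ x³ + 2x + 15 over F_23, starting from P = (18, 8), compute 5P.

(14, 2)

Double-and-add on 5 = (101)₂. Start with P = (18, 8) for the leading 1-bit.
double: tangent at (18, 8): λ = (3·18² + 2)/(2·8) ≡ 8/16. 16⁻¹ ≡ 13 (mod 23) since 16·13 = 208 ≡ 1, so λ ≡ 8·13 ≡ 12.
  x = λ² - 18 - 18 = 144 - 36 ≡ 16; y = λ·(18 - 16) - 8 ≡ 16. → (16, 16)
double: tangent at (16, 16): λ = (3·16² + 2)/(2·16) ≡ 11/9. 9⁻¹ ≡ 18 (mod 23), so λ ≡ 11·18 ≡ 14.
  x = λ² - 16 - 16 = 196 - 32 ≡ 3; y = λ·(16 - 3) - 16 ≡ 5. → (3, 5)
add P: (3, 5) + (18, 8). λ = (8 - 5)/(18 - 3) ≡ 3/15 mod 23. 15⁻¹ ≡ 20 (mod 23) since 15·20 = 300 ≡ 1, so λ ≡ 14.
  x = λ² - 3 - 18 = 196 - 21 ≡ 14; y = λ·(3 - 14) - 5 ≡ 2. → (14, 2)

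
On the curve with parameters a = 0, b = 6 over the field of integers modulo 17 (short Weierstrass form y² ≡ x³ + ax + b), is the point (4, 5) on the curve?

no

y² = 5² ≡ 8; x³ + 0x + 6 = 70 ≡ 2 (mod 17). 8 ≠ 2.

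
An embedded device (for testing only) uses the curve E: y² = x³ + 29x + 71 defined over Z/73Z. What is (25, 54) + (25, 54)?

(39, 2)

tangent at (25, 54): λ = (3·25² + 29)/(2·54) ≡ 6/35. 35⁻¹ ≡ 48 (mod 73), so λ ≡ 6·48 ≡ 69.
  x = λ² - 25 - 25 = 4761 - 50 ≡ 39; y = λ·(25 - 39) - 54 ≡ 2. → (39, 2)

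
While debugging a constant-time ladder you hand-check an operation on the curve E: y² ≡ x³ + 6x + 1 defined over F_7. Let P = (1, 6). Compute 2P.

(6, 6)

tangent at (1, 6): λ = (3·1² + 6)/(2·6) ≡ 2/5. 5⁻¹ ≡ 3 (mod 7) since 5·3 = 15 ≡ 1, so λ ≡ 2·3 ≡ 6.
  x = λ² - 1 - 1 = 36 - 2 ≡ 6; y = λ·(1 - 6) - 6 ≡ 6. → (6, 6)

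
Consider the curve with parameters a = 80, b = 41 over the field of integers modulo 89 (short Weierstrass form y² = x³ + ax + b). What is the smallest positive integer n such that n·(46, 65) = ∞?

2P: tangent at (46, 65): λ = (3·46² + 80)/(2·65) ≡ 20/41. 41⁻¹ ≡ 76 (mod 89), so λ ≡ 20·76 ≡ 7.
  x = λ² - 46 - 46 = 49 - 92 ≡ 46; y = λ·(46 - 46) - 65 ≡ 24. → (46, 24)
3P: (46, 24) + (46, 65): same x and y₁ ≡ -y₂, so the sum is ∞.
3P = ∞, so the order is 3.

3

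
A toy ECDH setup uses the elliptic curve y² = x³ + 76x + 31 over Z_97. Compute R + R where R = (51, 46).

tangent at (51, 46): λ = (3·51² + 76)/(2·46) ≡ 22/92. 92⁻¹ ≡ 58 (mod 97), so λ ≡ 22·58 ≡ 15.
  x = λ² - 51 - 51 = 225 - 102 ≡ 26; y = λ·(51 - 26) - 46 ≡ 38. → (26, 38)

(26, 38)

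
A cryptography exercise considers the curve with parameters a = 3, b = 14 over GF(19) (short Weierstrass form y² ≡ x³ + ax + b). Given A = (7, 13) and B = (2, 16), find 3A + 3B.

First 3A:
Repeated addition: build up to 3A.
2A: tangent at (7, 13): λ = (3·7² + 3)/(2·13) ≡ 17/7. 7⁻¹ ≡ 11 (mod 19), so λ ≡ 17·11 ≡ 16.
  x = λ² - 7 - 7 = 256 - 14 ≡ 14; y = λ·(7 - 14) - 13 ≡ 8. → (14, 8)
3A: (14, 8) + (7, 13). λ = (13 - 8)/(7 - 14) ≡ 5/12 mod 19. 12⁻¹ ≡ 8 (mod 19), so λ ≡ 2.
  x = λ² - 14 - 7 = 4 - 21 ≡ 2; y = λ·(14 - 2) - 8 ≡ 16. → (2, 16)
3A = (2, 16).
Next 3B:
Repeated addition: build up to 3B.
2B: tangent at (2, 16): λ = (3·2² + 3)/(2·16) ≡ 15/13. 13⁻¹ ≡ 3 (mod 19) since 13·3 = 39 ≡ 1, so λ ≡ 15·3 ≡ 7.
  x = λ² - 2 - 2 = 49 - 4 ≡ 7; y = λ·(2 - 7) - 16 ≡ 6. → (7, 6)
3B: (7, 6) + (2, 16). λ = (16 - 6)/(2 - 7) ≡ 10/14 mod 19. 14⁻¹ ≡ 15 (mod 19), so λ ≡ 17.
  x = λ² - 7 - 2 = 289 - 9 ≡ 14; y = λ·(7 - 14) - 6 ≡ 8. → (14, 8)
3B = (14, 8).
Finally 3A + 3B:
(2, 16) + (14, 8). λ = (8 - 16)/(14 - 2) ≡ 11/12 mod 19. 12⁻¹ ≡ 8 (mod 19) since 12·8 = 96 ≡ 1, so λ ≡ 12.
  x = λ² - 2 - 14 = 144 - 16 ≡ 14; y = λ·(2 - 14) - 16 ≡ 11. → (14, 11)

(14, 11)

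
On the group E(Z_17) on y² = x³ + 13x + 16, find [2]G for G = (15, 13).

tangent at (15, 13): λ = (3·15² + 13)/(2·13) ≡ 8/9. 9⁻¹ ≡ 2 (mod 17), so λ ≡ 8·2 ≡ 16.
  x = λ² - 15 - 15 = 256 - 30 ≡ 5; y = λ·(15 - 5) - 13 ≡ 11. → (5, 11)

(5, 11)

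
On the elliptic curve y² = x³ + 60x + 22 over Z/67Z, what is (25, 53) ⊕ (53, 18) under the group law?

(45, 39)

(25, 53) + (53, 18). λ = (18 - 53)/(53 - 25) ≡ 32/28 mod 67. 28⁻¹ ≡ 12 (mod 67) since 28·12 = 336 ≡ 1, so λ ≡ 49.
  x = λ² - 25 - 53 = 2401 - 78 ≡ 45; y = λ·(25 - 45) - 53 ≡ 39. → (45, 39)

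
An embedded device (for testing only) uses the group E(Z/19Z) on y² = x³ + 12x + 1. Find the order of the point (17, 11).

11

2P: tangent at (17, 11): λ = (3·17² + 12)/(2·11) ≡ 5/3. 3⁻¹ ≡ 13 (mod 19), so λ ≡ 5·13 ≡ 8.
  x = λ² - 17 - 17 = 64 - 34 ≡ 11; y = λ·(17 - 11) - 11 ≡ 18. → (11, 18)
3P: (11, 18) + (17, 11). λ = (11 - 18)/(17 - 11) ≡ 12/6 mod 19. 6⁻¹ ≡ 16 (mod 19), so λ ≡ 2.
  x = λ² - 11 - 17 = 4 - 28 ≡ 14; y = λ·(11 - 14) - 18 ≡ 14. → (14, 14)
4P: (14, 14) + (17, 11). λ = (11 - 14)/(17 - 14) ≡ 16/3 mod 19. 3⁻¹ ≡ 13 (mod 19) since 3·13 = 39 ≡ 1, so λ ≡ 18.
  x = λ² - 14 - 17 = 324 - 31 ≡ 8; y = λ·(14 - 8) - 14 ≡ 18. → (8, 18)
5P: (8, 18) + (17, 11). λ = (11 - 18)/(17 - 8) ≡ 12/9 mod 19. 9⁻¹ ≡ 17 (mod 19), so λ ≡ 14.
  x = λ² - 8 - 17 = 196 - 25 ≡ 0; y = λ·(8 - 0) - 18 ≡ 18. → (0, 18)
6P: (0, 18) + (17, 11). λ = (11 - 18)/(17 - 0) ≡ 12/17 mod 19. 17⁻¹ ≡ 9 (mod 19) since 17·9 = 153 ≡ 1, so λ ≡ 13.
  x = λ² - 0 - 17 = 169 - 17 ≡ 0; y = λ·(0 - 0) - 18 ≡ 1. → (0, 1)
7P: (0, 1) + (17, 11). λ = (11 - 1)/(17 - 0) ≡ 10/17 mod 19. 17⁻¹ ≡ 9 (mod 19), so λ ≡ 14.
  x = λ² - 0 - 17 = 196 - 17 ≡ 8; y = λ·(0 - 8) - 1 ≡ 1. → (8, 1)
8P: (8, 1) + (17, 11). λ = (11 - 1)/(17 - 8) ≡ 10/9 mod 19. 9⁻¹ ≡ 17 (mod 19), so λ ≡ 18.
  x = λ² - 8 - 17 = 324 - 25 ≡ 14; y = λ·(8 - 14) - 1 ≡ 5. → (14, 5)
9P: (14, 5) + (17, 11). λ = (11 - 5)/(17 - 14) ≡ 6/3 mod 19. 3⁻¹ ≡ 13 (mod 19), so λ ≡ 2.
  x = λ² - 14 - 17 = 4 - 31 ≡ 11; y = λ·(14 - 11) - 5 ≡ 1. → (11, 1)
10P: (11, 1) + (17, 11). λ = (11 - 1)/(17 - 11) ≡ 10/6 mod 19. 6⁻¹ ≡ 16 (mod 19) since 6·16 = 96 ≡ 1, so λ ≡ 8.
  x = λ² - 11 - 17 = 64 - 28 ≡ 17; y = λ·(11 - 17) - 1 ≡ 8. → (17, 8)
11P: (17, 8) + (17, 11): same x and y₁ ≡ -y₂, so the sum is O.
11P = O, so the order is 11.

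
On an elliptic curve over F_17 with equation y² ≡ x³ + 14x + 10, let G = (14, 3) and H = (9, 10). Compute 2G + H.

(1, 12)

First 2G:
Repeated addition: build up to 2G.
2G: tangent at (14, 3): λ = (3·14² + 14)/(2·3) ≡ 7/6. 6⁻¹ ≡ 3 (mod 17) since 6·3 = 18 ≡ 1, so λ ≡ 7·3 ≡ 4.
  x = λ² - 14 - 14 = 16 - 28 ≡ 5; y = λ·(14 - 5) - 3 ≡ 16. → (5, 16)
2G = (5, 16).
Finally 2G + H:
(5, 16) + (9, 10). λ = (10 - 16)/(9 - 5) ≡ 11/4 mod 17. 4⁻¹ ≡ 13 (mod 17) since 4·13 = 52 ≡ 1, so λ ≡ 7.
  x = λ² - 5 - 9 = 49 - 14 ≡ 1; y = λ·(5 - 1) - 16 ≡ 12. → (1, 12)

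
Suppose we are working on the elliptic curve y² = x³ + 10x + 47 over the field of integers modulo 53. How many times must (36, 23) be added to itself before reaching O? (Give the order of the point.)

2P: tangent at (36, 23): λ = (3·36² + 10)/(2·23) ≡ 29/46. 46⁻¹ ≡ 15 (mod 53) since 46·15 = 690 ≡ 1, so λ ≡ 29·15 ≡ 11.
  x = λ² - 36 - 36 = 121 - 72 ≡ 49; y = λ·(36 - 49) - 23 ≡ 46. → (49, 46)
3P: (49, 46) + (36, 23). λ = (23 - 46)/(36 - 49) ≡ 30/40 mod 53. 40⁻¹ ≡ 4 (mod 53) since 40·4 = 160 ≡ 1, so λ ≡ 14.
  x = λ² - 49 - 36 = 196 - 85 ≡ 5; y = λ·(49 - 5) - 46 ≡ 40. → (5, 40)
4P: (5, 40) + (36, 23). λ = (23 - 40)/(36 - 5) ≡ 36/31 mod 53. 31⁻¹ ≡ 12 (mod 53), so λ ≡ 8.
  x = λ² - 5 - 36 = 64 - 41 ≡ 23; y = λ·(5 - 23) - 40 ≡ 28. → (23, 28)
5P: (23, 28) + (36, 23). λ = (23 - 28)/(36 - 23) ≡ 48/13 mod 53. 13⁻¹ ≡ 49 (mod 53), so λ ≡ 20.
  x = λ² - 23 - 36 = 400 - 59 ≡ 23; y = λ·(23 - 23) - 28 ≡ 25. → (23, 25)
6P: (23, 25) + (36, 23). λ = (23 - 25)/(36 - 23) ≡ 51/13 mod 53. 13⁻¹ ≡ 49 (mod 53), so λ ≡ 8.
  x = λ² - 23 - 36 = 64 - 59 ≡ 5; y = λ·(23 - 5) - 25 ≡ 13. → (5, 13)
7P: (5, 13) + (36, 23). λ = (23 - 13)/(36 - 5) ≡ 10/31 mod 53. 31⁻¹ ≡ 12 (mod 53), so λ ≡ 14.
  x = λ² - 5 - 36 = 196 - 41 ≡ 49; y = λ·(5 - 49) - 13 ≡ 7. → (49, 7)
8P: (49, 7) + (36, 23). λ = (23 - 7)/(36 - 49) ≡ 16/40 mod 53. 40⁻¹ ≡ 4 (mod 53), so λ ≡ 11.
  x = λ² - 49 - 36 = 121 - 85 ≡ 36; y = λ·(49 - 36) - 7 ≡ 30. → (36, 30)
9P: (36, 30) + (36, 23): same x and y₁ ≡ -y₂, so the sum is O.
9P = O, so the order is 9.

9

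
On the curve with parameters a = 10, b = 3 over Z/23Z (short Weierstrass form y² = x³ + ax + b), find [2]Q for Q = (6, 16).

(6, 7)

tangent at (6, 16): λ = (3·6² + 10)/(2·16) ≡ 3/9. 9⁻¹ ≡ 18 (mod 23) since 9·18 = 162 ≡ 1, so λ ≡ 3·18 ≡ 8.
  x = λ² - 6 - 6 = 64 - 12 ≡ 6; y = λ·(6 - 6) - 16 ≡ 7. → (6, 7)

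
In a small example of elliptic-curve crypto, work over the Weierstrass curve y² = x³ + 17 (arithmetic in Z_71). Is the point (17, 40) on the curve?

y² = 40² ≡ 38; x³ + 0x + 17 = 4930 ≡ 31 (mod 71). 38 ≠ 31.

no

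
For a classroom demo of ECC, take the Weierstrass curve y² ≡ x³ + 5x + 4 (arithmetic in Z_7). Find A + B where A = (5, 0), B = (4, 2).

(2, 1)

(5, 0) + (4, 2). λ = (2 - 0)/(4 - 5) ≡ 2/6 mod 7. 6⁻¹ ≡ 6 (mod 7), so λ ≡ 5.
  x = λ² - 5 - 4 = 25 - 9 ≡ 2; y = λ·(5 - 2) - 0 ≡ 1. → (2, 1)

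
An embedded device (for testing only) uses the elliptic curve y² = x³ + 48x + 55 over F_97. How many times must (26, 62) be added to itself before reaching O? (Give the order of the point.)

2P: tangent at (26, 62): λ = (3·26² + 48)/(2·62) ≡ 39/27. 27⁻¹ ≡ 18 (mod 97), so λ ≡ 39·18 ≡ 23.
  x = λ² - 26 - 26 = 529 - 52 ≡ 89; y = λ·(26 - 89) - 62 ≡ 41. → (89, 41)
3P: (89, 41) + (26, 62). λ = (62 - 41)/(26 - 89) ≡ 21/34 mod 97. 34⁻¹ ≡ 20 (mod 97) since 34·20 = 680 ≡ 1, so λ ≡ 32.
  x = λ² - 89 - 26 = 1024 - 115 ≡ 36; y = λ·(89 - 36) - 41 ≡ 6. → (36, 6)
4P: (36, 6) + (26, 62). λ = (62 - 6)/(26 - 36) ≡ 56/87 mod 97. 87⁻¹ ≡ 29 (mod 97), so λ ≡ 72.
  x = λ² - 36 - 26 = 5184 - 62 ≡ 78; y = λ·(36 - 78) - 6 ≡ 74. → (78, 74)
5P: (78, 74) + (26, 62). λ = (62 - 74)/(26 - 78) ≡ 85/45 mod 97. 45⁻¹ ≡ 69 (mod 97), so λ ≡ 45.
  x = λ² - 78 - 26 = 2025 - 104 ≡ 78; y = λ·(78 - 78) - 74 ≡ 23. → (78, 23)
6P: (78, 23) + (26, 62). λ = (62 - 23)/(26 - 78) ≡ 39/45 mod 97. 45⁻¹ ≡ 69 (mod 97), so λ ≡ 72.
  x = λ² - 78 - 26 = 5184 - 104 ≡ 36; y = λ·(78 - 36) - 23 ≡ 91. → (36, 91)
7P: (36, 91) + (26, 62). λ = (62 - 91)/(26 - 36) ≡ 68/87 mod 97. 87⁻¹ ≡ 29 (mod 97), so λ ≡ 32.
  x = λ² - 36 - 26 = 1024 - 62 ≡ 89; y = λ·(36 - 89) - 91 ≡ 56. → (89, 56)
8P: (89, 56) + (26, 62). λ = (62 - 56)/(26 - 89) ≡ 6/34 mod 97. 34⁻¹ ≡ 20 (mod 97), so λ ≡ 23.
  x = λ² - 89 - 26 = 529 - 115 ≡ 26; y = λ·(89 - 26) - 56 ≡ 35. → (26, 35)
9P: (26, 35) + (26, 62): same x and y₁ ≡ -y₂, so the sum is O.
9P = O, so the order is 9.

9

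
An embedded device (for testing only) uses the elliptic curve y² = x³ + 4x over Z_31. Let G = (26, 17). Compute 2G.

(18, 18)

tangent at (26, 17): λ = (3·26² + 4)/(2·17) ≡ 17/3. 3⁻¹ ≡ 21 (mod 31) since 3·21 = 63 ≡ 1, so λ ≡ 17·21 ≡ 16.
  x = λ² - 26 - 26 = 256 - 52 ≡ 18; y = λ·(26 - 18) - 17 ≡ 18. → (18, 18)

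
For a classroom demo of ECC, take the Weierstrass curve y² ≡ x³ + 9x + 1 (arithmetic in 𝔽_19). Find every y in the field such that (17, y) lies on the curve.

x³ + 9x + 1 = 5067 ≡ 13 (mod 19).
13 is a non-residue mod 19; no y exists.

none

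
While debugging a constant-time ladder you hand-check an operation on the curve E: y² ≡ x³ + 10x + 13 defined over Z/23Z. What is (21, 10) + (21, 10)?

tangent at (21, 10): λ = (3·21² + 10)/(2·10) ≡ 22/20. 20⁻¹ ≡ 15 (mod 23), so λ ≡ 22·15 ≡ 8.
  x = λ² - 21 - 21 = 64 - 42 ≡ 22; y = λ·(21 - 22) - 10 ≡ 5. → (22, 5)

(22, 5)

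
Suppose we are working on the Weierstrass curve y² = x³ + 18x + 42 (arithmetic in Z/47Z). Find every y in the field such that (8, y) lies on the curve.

none

x³ + 18x + 42 = 698 ≡ 40 (mod 47).
40 is a non-residue mod 47; no y exists.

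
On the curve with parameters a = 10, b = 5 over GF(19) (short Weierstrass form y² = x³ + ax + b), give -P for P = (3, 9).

(3, 10)

-(3, 9) = (3, -9 mod 19) = (3, 10).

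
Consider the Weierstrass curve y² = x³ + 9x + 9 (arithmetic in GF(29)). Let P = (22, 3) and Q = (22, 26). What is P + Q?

O

The two points share x = 22 and their y-coordinates satisfy 3 + 26 ≡ 0 (mod 29), so they are inverses. Their sum is the point at infinity.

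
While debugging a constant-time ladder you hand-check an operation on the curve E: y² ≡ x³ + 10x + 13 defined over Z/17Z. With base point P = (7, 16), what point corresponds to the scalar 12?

Double-and-add on 12 = (1100)₂. Start with P = (7, 16) for the leading 1-bit.
double: tangent at (7, 16): λ = (3·7² + 10)/(2·16) ≡ 4/15. 15⁻¹ ≡ 8 (mod 17) since 15·8 = 120 ≡ 1, so λ ≡ 4·8 ≡ 15.
  x = λ² - 7 - 7 = 225 - 14 ≡ 7; y = λ·(7 - 7) - 16 ≡ 1. → (7, 1)
add P: (7, 1) + (7, 16): same x and y₁ ≡ -y₂, so the sum is 𝒪.
double: 𝒪 + 𝒪 = 𝒪 (identity).
double: 𝒪 + 𝒪 = 𝒪 (identity).

O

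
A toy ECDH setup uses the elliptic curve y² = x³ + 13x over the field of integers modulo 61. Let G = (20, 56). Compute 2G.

tangent at (20, 56): λ = (3·20² + 13)/(2·56) ≡ 54/51. 51⁻¹ ≡ 6 (mod 61), so λ ≡ 54·6 ≡ 19.
  x = λ² - 20 - 20 = 361 - 40 ≡ 16; y = λ·(20 - 16) - 56 ≡ 20. → (16, 20)

(16, 20)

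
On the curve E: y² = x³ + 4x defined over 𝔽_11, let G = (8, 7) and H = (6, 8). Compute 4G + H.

First 4G:
Double-and-add on 4 = (100)₂. Start with G = (8, 7) for the leading 1-bit.
double: tangent at (8, 7): λ = (3·8² + 4)/(2·7) ≡ 9/3. 3⁻¹ ≡ 4 (mod 11), so λ ≡ 9·4 ≡ 3.
  x = λ² - 8 - 8 = 9 - 16 ≡ 4; y = λ·(8 - 4) - 7 ≡ 5. → (4, 5)
double: tangent at (4, 5): λ = (3·4² + 4)/(2·5) ≡ 8/10. 10⁻¹ ≡ 10 (mod 11) since 10·10 = 100 ≡ 1, so λ ≡ 8·10 ≡ 3.
  x = λ² - 4 - 4 = 9 - 8 ≡ 1; y = λ·(4 - 1) - 5 ≡ 4. → (1, 4)
4G = (1, 4).
Finally 4G + H:
(1, 4) + (6, 8). λ = (8 - 4)/(6 - 1) ≡ 4/5 mod 11. 5⁻¹ ≡ 9 (mod 11), so λ ≡ 3.
  x = λ² - 1 - 6 = 9 - 7 ≡ 2; y = λ·(1 - 2) - 4 ≡ 4. → (2, 4)

(2, 4)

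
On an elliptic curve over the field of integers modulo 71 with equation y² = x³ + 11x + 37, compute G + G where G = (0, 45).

tangent at (0, 45): λ = (3·0² + 11)/(2·45) ≡ 11/19. 19⁻¹ ≡ 15 (mod 71), so λ ≡ 11·15 ≡ 23.
  x = λ² - 0 - 0 = 529 - 0 ≡ 32; y = λ·(0 - 32) - 45 ≡ 0. → (32, 0)

(32, 0)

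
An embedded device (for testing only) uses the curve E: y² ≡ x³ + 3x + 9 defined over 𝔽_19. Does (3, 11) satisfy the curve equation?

yes

y² = 11² ≡ 7; x³ + 3x + 9 = 45 ≡ 7 (mod 19). 7 = 7.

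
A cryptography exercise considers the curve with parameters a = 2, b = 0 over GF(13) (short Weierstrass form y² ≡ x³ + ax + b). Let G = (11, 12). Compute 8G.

(1, 4)

Repeated addition: build up to 8G.
2G: tangent at (11, 12): λ = (3·11² + 2)/(2·12) ≡ 1/11. 11⁻¹ ≡ 6 (mod 13) since 11·6 = 66 ≡ 1, so λ ≡ 1·6 ≡ 6.
  x = λ² - 11 - 11 = 36 - 22 ≡ 1; y = λ·(11 - 1) - 12 ≡ 9. → (1, 9)
3G: (1, 9) + (11, 12). λ = (12 - 9)/(11 - 1) ≡ 3/10 mod 13. 10⁻¹ ≡ 4 (mod 13), so λ ≡ 12.
  x = λ² - 1 - 11 = 144 - 12 ≡ 2; y = λ·(1 - 2) - 9 ≡ 5. → (2, 5)
4G: (2, 5) + (11, 12). λ = (12 - 5)/(11 - 2) ≡ 7/9 mod 13. 9⁻¹ ≡ 3 (mod 13) since 9·3 = 27 ≡ 1, so λ ≡ 8.
  x = λ² - 2 - 11 = 64 - 13 ≡ 12; y = λ·(2 - 12) - 5 ≡ 6. → (12, 6)
5G: (12, 6) + (11, 12). λ = (12 - 6)/(11 - 12) ≡ 6/12 mod 13. 12⁻¹ ≡ 12 (mod 13), so λ ≡ 7.
  x = λ² - 12 - 11 = 49 - 23 ≡ 0; y = λ·(12 - 0) - 6 ≡ 0. → (0, 0)
6G: (0, 0) + (11, 12). λ = (12 - 0)/(11 - 0) ≡ 12/11 mod 13. 11⁻¹ ≡ 6 (mod 13) since 11·6 = 66 ≡ 1, so λ ≡ 7.
  x = λ² - 0 - 11 = 49 - 11 ≡ 12; y = λ·(0 - 12) - 0 ≡ 7. → (12, 7)
7G: (12, 7) + (11, 12). λ = (12 - 7)/(11 - 12) ≡ 5/12 mod 13. 12⁻¹ ≡ 12 (mod 13) since 12·12 = 144 ≡ 1, so λ ≡ 8.
  x = λ² - 12 - 11 = 64 - 23 ≡ 2; y = λ·(12 - 2) - 7 ≡ 8. → (2, 8)
8G: (2, 8) + (11, 12). λ = (12 - 8)/(11 - 2) ≡ 4/9 mod 13. 9⁻¹ ≡ 3 (mod 13), so λ ≡ 12.
  x = λ² - 2 - 11 = 144 - 13 ≡ 1; y = λ·(2 - 1) - 8 ≡ 4. → (1, 4)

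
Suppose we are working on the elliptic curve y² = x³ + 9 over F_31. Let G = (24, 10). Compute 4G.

Repeated addition: build up to 4G.
2G: tangent at (24, 10): λ = (3·24² + 0)/(2·10) ≡ 23/20. 20⁻¹ ≡ 14 (mod 31) since 20·14 = 280 ≡ 1, so λ ≡ 23·14 ≡ 12.
  x = λ² - 24 - 24 = 144 - 48 ≡ 3; y = λ·(24 - 3) - 10 ≡ 25. → (3, 25)
3G: (3, 25) + (24, 10). λ = (10 - 25)/(24 - 3) ≡ 16/21 mod 31. 21⁻¹ ≡ 3 (mod 31), so λ ≡ 17.
  x = λ² - 3 - 24 = 289 - 27 ≡ 14; y = λ·(3 - 14) - 25 ≡ 5. → (14, 5)
4G: (14, 5) + (24, 10). λ = (10 - 5)/(24 - 14) ≡ 5/10 mod 31. 10⁻¹ ≡ 28 (mod 31), so λ ≡ 16.
  x = λ² - 14 - 24 = 256 - 38 ≡ 1; y = λ·(14 - 1) - 5 ≡ 17. → (1, 17)

(1, 17)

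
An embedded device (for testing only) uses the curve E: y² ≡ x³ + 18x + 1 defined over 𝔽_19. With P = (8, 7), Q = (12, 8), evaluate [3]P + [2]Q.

First 3P:
Repeated addition: build up to 3P.
2P: tangent at (8, 7): λ = (3·8² + 18)/(2·7) ≡ 1/14. 14⁻¹ ≡ 15 (mod 19), so λ ≡ 1·15 ≡ 15.
  x = λ² - 8 - 8 = 225 - 16 ≡ 0; y = λ·(8 - 0) - 7 ≡ 18. → (0, 18)
3P: (0, 18) + (8, 7). λ = (7 - 18)/(8 - 0) ≡ 8/8 mod 19. 8⁻¹ ≡ 12 (mod 19) since 8·12 = 96 ≡ 1, so λ ≡ 1.
  x = λ² - 0 - 8 = 1 - 8 ≡ 12; y = λ·(0 - 12) - 18 ≡ 8. → (12, 8)
3P = (12, 8).
Next 2Q:
Repeated addition: build up to 2Q.
2Q: tangent at (12, 8): λ = (3·12² + 18)/(2·8) ≡ 13/16. 16⁻¹ ≡ 6 (mod 19), so λ ≡ 13·6 ≡ 2.
  x = λ² - 12 - 12 = 4 - 24 ≡ 18; y = λ·(12 - 18) - 8 ≡ 18. → (18, 18)
2Q = (18, 18).
Finally 3P + 2Q:
(12, 8) + (18, 18). λ = (18 - 8)/(18 - 12) ≡ 10/6 mod 19. 6⁻¹ ≡ 16 (mod 19), so λ ≡ 8.
  x = λ² - 12 - 18 = 64 - 30 ≡ 15; y = λ·(12 - 15) - 8 ≡ 6. → (15, 6)

(15, 6)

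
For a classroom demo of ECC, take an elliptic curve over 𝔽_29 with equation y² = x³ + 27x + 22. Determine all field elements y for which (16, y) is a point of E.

x³ + 27x + 22 = 4550 ≡ 26 (mod 29).
26 is a non-residue mod 29; no y exists.

none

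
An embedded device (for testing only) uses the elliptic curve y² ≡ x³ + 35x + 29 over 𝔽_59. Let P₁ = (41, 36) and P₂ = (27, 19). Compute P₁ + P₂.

(41, 36) + (27, 19). λ = (19 - 36)/(27 - 41) ≡ 42/45 mod 59. 45⁻¹ ≡ 21 (mod 59), so λ ≡ 56.
  x = λ² - 41 - 27 = 3136 - 68 ≡ 0; y = λ·(41 - 0) - 36 ≡ 18. → (0, 18)

(0, 18)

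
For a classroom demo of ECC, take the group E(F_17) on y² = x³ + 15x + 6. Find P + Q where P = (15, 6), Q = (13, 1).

(8, 3)

(15, 6) + (13, 1). λ = (1 - 6)/(13 - 15) ≡ 12/15 mod 17. 15⁻¹ ≡ 8 (mod 17), so λ ≡ 11.
  x = λ² - 15 - 13 = 121 - 28 ≡ 8; y = λ·(15 - 8) - 6 ≡ 3. → (8, 3)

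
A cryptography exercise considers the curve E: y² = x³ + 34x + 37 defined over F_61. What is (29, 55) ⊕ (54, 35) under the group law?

(29, 55) + (54, 35). λ = (35 - 55)/(54 - 29) ≡ 41/25 mod 61. 25⁻¹ ≡ 22 (mod 61) since 25·22 = 550 ≡ 1, so λ ≡ 48.
  x = λ² - 29 - 54 = 2304 - 83 ≡ 25; y = λ·(29 - 25) - 55 ≡ 15. → (25, 15)

(25, 15)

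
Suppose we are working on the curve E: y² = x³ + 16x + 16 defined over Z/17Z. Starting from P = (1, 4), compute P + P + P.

(4, 12)

Repeated addition: build up to 3P.
2P: tangent at (1, 4): λ = (3·1² + 16)/(2·4) ≡ 2/8. 8⁻¹ ≡ 15 (mod 17), so λ ≡ 2·15 ≡ 13.
  x = λ² - 1 - 1 = 169 - 2 ≡ 14; y = λ·(1 - 14) - 4 ≡ 14. → (14, 14)
3P: (14, 14) + (1, 4). λ = (4 - 14)/(1 - 14) ≡ 7/4 mod 17. 4⁻¹ ≡ 13 (mod 17) since 4·13 = 52 ≡ 1, so λ ≡ 6.
  x = λ² - 14 - 1 = 36 - 15 ≡ 4; y = λ·(14 - 4) - 14 ≡ 12. → (4, 12)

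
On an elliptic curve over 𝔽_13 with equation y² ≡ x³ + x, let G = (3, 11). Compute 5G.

Double-and-add on 5 = (101)₂. Start with G = (3, 11) for the leading 1-bit.
double: tangent at (3, 11): λ = (3·3² + 1)/(2·11) ≡ 2/9. 9⁻¹ ≡ 3 (mod 13) since 9·3 = 27 ≡ 1, so λ ≡ 2·3 ≡ 6.
  x = λ² - 3 - 3 = 36 - 6 ≡ 4; y = λ·(3 - 4) - 11 ≡ 9. → (4, 9)
double: tangent at (4, 9): λ = (3·4² + 1)/(2·9) ≡ 10/5. 5⁻¹ ≡ 8 (mod 13) since 5·8 = 40 ≡ 1, so λ ≡ 10·8 ≡ 2.
  x = λ² - 4 - 4 = 4 - 8 ≡ 9; y = λ·(4 - 9) - 9 ≡ 7. → (9, 7)
add G: (9, 7) + (3, 11). λ = (11 - 7)/(3 - 9) ≡ 4/7 mod 13. 7⁻¹ ≡ 2 (mod 13), so λ ≡ 8.
  x = λ² - 9 - 3 = 64 - 12 ≡ 0; y = λ·(9 - 0) - 7 ≡ 0. → (0, 0)

(0, 0)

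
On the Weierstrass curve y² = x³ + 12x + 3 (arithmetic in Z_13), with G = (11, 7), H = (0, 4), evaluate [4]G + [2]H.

(12, 4)

First 4G:
Double-and-add on 4 = (100)₂. Start with G = (11, 7) for the leading 1-bit.
double: tangent at (11, 7): λ = (3·11² + 12)/(2·7) ≡ 11/1. 1⁻¹ ≡ 1 (mod 13), so λ ≡ 11·1 ≡ 11.
  x = λ² - 11 - 11 = 121 - 22 ≡ 8; y = λ·(11 - 8) - 7 ≡ 0. → (8, 0)
double: (8, 0) + (8, 0): same x and y₁ ≡ -y₂, so the sum is the point at infinity.
4G = the point at infinity.
Next 2H:
Repeated addition: build up to 2H.
2H: tangent at (0, 4): λ = (3·0² + 12)/(2·4) ≡ 12/8. 8⁻¹ ≡ 5 (mod 13), so λ ≡ 12·5 ≡ 8.
  x = λ² - 0 - 0 = 64 - 0 ≡ 12; y = λ·(0 - 12) - 4 ≡ 4. → (12, 4)
2H = (12, 4).
Finally 4G + 2H:
the point at infinity + (12, 4) = (12, 4) (identity).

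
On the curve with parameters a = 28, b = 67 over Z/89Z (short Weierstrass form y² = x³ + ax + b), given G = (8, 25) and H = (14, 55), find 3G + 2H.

(8, 25)

First 3G:
Repeated addition: build up to 3G.
2G: tangent at (8, 25): λ = (3·8² + 28)/(2·25) ≡ 42/50. 50⁻¹ ≡ 73 (mod 89) since 50·73 = 3650 ≡ 1, so λ ≡ 42·73 ≡ 40.
  x = λ² - 8 - 8 = 1600 - 16 ≡ 71; y = λ·(8 - 71) - 25 ≡ 36. → (71, 36)
3G: (71, 36) + (8, 25). λ = (25 - 36)/(8 - 71) ≡ 78/26 mod 89. 26⁻¹ ≡ 24 (mod 89) since 26·24 = 624 ≡ 1, so λ ≡ 3.
  x = λ² - 71 - 8 = 9 - 79 ≡ 19; y = λ·(71 - 19) - 36 ≡ 31. → (19, 31)
3G = (19, 31).
Next 2H:
Repeated addition: build up to 2H.
2H: tangent at (14, 55): λ = (3·14² + 28)/(2·55) ≡ 82/21. 21⁻¹ ≡ 17 (mod 89), so λ ≡ 82·17 ≡ 59.
  x = λ² - 14 - 14 = 3481 - 28 ≡ 71; y = λ·(14 - 71) - 55 ≡ 53. → (71, 53)
2H = (71, 53).
Finally 3G + 2H:
(19, 31) + (71, 53). λ = (53 - 31)/(71 - 19) ≡ 22/52 mod 89. 52⁻¹ ≡ 12 (mod 89), so λ ≡ 86.
  x = λ² - 19 - 71 = 7396 - 90 ≡ 8; y = λ·(19 - 8) - 31 ≡ 25. → (8, 25)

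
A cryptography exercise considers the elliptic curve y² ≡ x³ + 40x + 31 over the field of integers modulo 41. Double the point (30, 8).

tangent at (30, 8): λ = (3·30² + 40)/(2·8) ≡ 34/16. 16⁻¹ ≡ 18 (mod 41) since 16·18 = 288 ≡ 1, so λ ≡ 34·18 ≡ 38.
  x = λ² - 30 - 30 = 1444 - 60 ≡ 31; y = λ·(30 - 31) - 8 ≡ 36. → (31, 36)

(31, 36)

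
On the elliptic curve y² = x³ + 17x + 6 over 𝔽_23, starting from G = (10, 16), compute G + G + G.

Repeated addition: build up to 3G.
2G: tangent at (10, 16): λ = (3·10² + 17)/(2·16) ≡ 18/9. 9⁻¹ ≡ 18 (mod 23) since 9·18 = 162 ≡ 1, so λ ≡ 18·18 ≡ 2.
  x = λ² - 10 - 10 = 4 - 20 ≡ 7; y = λ·(10 - 7) - 16 ≡ 13. → (7, 13)
3G: (7, 13) + (10, 16). λ = (16 - 13)/(10 - 7) ≡ 3/3 mod 23. 3⁻¹ ≡ 8 (mod 23), so λ ≡ 1.
  x = λ² - 7 - 10 = 1 - 17 ≡ 7; y = λ·(7 - 7) - 13 ≡ 10. → (7, 10)

(7, 10)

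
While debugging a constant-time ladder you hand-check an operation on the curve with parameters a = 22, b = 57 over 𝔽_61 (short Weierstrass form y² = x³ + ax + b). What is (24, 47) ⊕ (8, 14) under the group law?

(13, 10)

(24, 47) + (8, 14). λ = (14 - 47)/(8 - 24) ≡ 28/45 mod 61. 45⁻¹ ≡ 19 (mod 61), so λ ≡ 44.
  x = λ² - 24 - 8 = 1936 - 32 ≡ 13; y = λ·(24 - 13) - 47 ≡ 10. → (13, 10)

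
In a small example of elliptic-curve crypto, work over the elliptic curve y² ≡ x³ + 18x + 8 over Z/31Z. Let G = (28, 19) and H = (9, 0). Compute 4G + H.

(4, 19)

First 4G:
Double-and-add on 4 = (100)₂. Start with G = (28, 19) for the leading 1-bit.
double: tangent at (28, 19): λ = (3·28² + 18)/(2·19) ≡ 14/7. 7⁻¹ ≡ 9 (mod 31), so λ ≡ 14·9 ≡ 2.
  x = λ² - 28 - 28 = 4 - 56 ≡ 10; y = λ·(28 - 10) - 19 ≡ 17. → (10, 17)
double: tangent at (10, 17): λ = (3·10² + 18)/(2·17) ≡ 8/3. 3⁻¹ ≡ 21 (mod 31) since 3·21 = 63 ≡ 1, so λ ≡ 8·21 ≡ 13.
  x = λ² - 10 - 10 = 169 - 20 ≡ 25; y = λ·(10 - 25) - 17 ≡ 5. → (25, 5)
4G = (25, 5).
Finally 4G + H:
(25, 5) + (9, 0). λ = (0 - 5)/(9 - 25) ≡ 26/15 mod 31. 15⁻¹ ≡ 29 (mod 31), so λ ≡ 10.
  x = λ² - 25 - 9 = 100 - 34 ≡ 4; y = λ·(25 - 4) - 5 ≡ 19. → (4, 19)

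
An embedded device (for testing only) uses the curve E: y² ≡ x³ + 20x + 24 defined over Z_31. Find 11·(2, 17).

Write Q = (2, 17).
Repeated addition: build up to 11Q.
2Q: tangent at (2, 17): λ = (3·2² + 20)/(2·17) ≡ 1/3. 3⁻¹ ≡ 21 (mod 31), so λ ≡ 1·21 ≡ 21.
  x = λ² - 2 - 2 = 441 - 4 ≡ 3; y = λ·(2 - 3) - 17 ≡ 24. → (3, 24)
3Q: (3, 24) + (2, 17). λ = (17 - 24)/(2 - 3) ≡ 24/30 mod 31. 30⁻¹ ≡ 30 (mod 31), so λ ≡ 7.
  x = λ² - 3 - 2 = 49 - 5 ≡ 13; y = λ·(3 - 13) - 24 ≡ 30. → (13, 30)
4Q: (13, 30) + (2, 17). λ = (17 - 30)/(2 - 13) ≡ 18/20 mod 31. 20⁻¹ ≡ 14 (mod 31) since 20·14 = 280 ≡ 1, so λ ≡ 4.
  x = λ² - 13 - 2 = 16 - 15 ≡ 1; y = λ·(13 - 1) - 30 ≡ 18. → (1, 18)
5Q: (1, 18) + (2, 17). λ = (17 - 18)/(2 - 1) ≡ 30/1 mod 31. 1⁻¹ ≡ 1 (mod 31), so λ ≡ 30.
  x = λ² - 1 - 2 = 900 - 3 ≡ 29; y = λ·(1 - 29) - 18 ≡ 10. → (29, 10)
6Q: (29, 10) + (2, 17). λ = (17 - 10)/(2 - 29) ≡ 7/4 mod 31. 4⁻¹ ≡ 8 (mod 31), so λ ≡ 25.
  x = λ² - 29 - 2 = 625 - 31 ≡ 5; y = λ·(29 - 5) - 10 ≡ 1. → (5, 1)
7Q: (5, 1) + (2, 17). λ = (17 - 1)/(2 - 5) ≡ 16/28 mod 31. 28⁻¹ ≡ 10 (mod 31), so λ ≡ 5.
  x = λ² - 5 - 2 = 25 - 7 ≡ 18; y = λ·(5 - 18) - 1 ≡ 27. → (18, 27)
8Q: (18, 27) + (2, 17). λ = (17 - 27)/(2 - 18) ≡ 21/15 mod 31. 15⁻¹ ≡ 29 (mod 31), so λ ≡ 20.
  x = λ² - 18 - 2 = 400 - 20 ≡ 8; y = λ·(18 - 8) - 27 ≡ 18. → (8, 18)
9Q: (8, 18) + (2, 17). λ = (17 - 18)/(2 - 8) ≡ 30/25 mod 31. 25⁻¹ ≡ 5 (mod 31) since 25·5 = 125 ≡ 1, so λ ≡ 26.
  x = λ² - 8 - 2 = 676 - 10 ≡ 15; y = λ·(8 - 15) - 18 ≡ 17. → (15, 17)
10Q: (15, 17) + (2, 17). λ = (17 - 17)/(2 - 15) ≡ 0/18 mod 31. 18⁻¹ ≡ 19 (mod 31) since 18·19 = 342 ≡ 1, so λ ≡ 0.
  x = λ² - 15 - 2 = 0 - 17 ≡ 14; y = λ·(15 - 14) - 17 ≡ 14. → (14, 14)
11Q: (14, 14) + (2, 17). λ = (17 - 14)/(2 - 14) ≡ 3/19 mod 31. 19⁻¹ ≡ 18 (mod 31) since 19·18 = 342 ≡ 1, so λ ≡ 23.
  x = λ² - 14 - 2 = 529 - 16 ≡ 17; y = λ·(14 - 17) - 14 ≡ 10. → (17, 10)

(17, 10)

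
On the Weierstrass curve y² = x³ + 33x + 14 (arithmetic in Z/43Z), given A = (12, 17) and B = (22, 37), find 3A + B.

First 3A:
Repeated addition: build up to 3A.
2A: tangent at (12, 17): λ = (3·12² + 33)/(2·17) ≡ 35/34. 34⁻¹ ≡ 19 (mod 43), so λ ≡ 35·19 ≡ 20.
  x = λ² - 12 - 12 = 400 - 24 ≡ 32; y = λ·(12 - 32) - 17 ≡ 13. → (32, 13)
3A: (32, 13) + (12, 17). λ = (17 - 13)/(12 - 32) ≡ 4/23 mod 43. 23⁻¹ ≡ 15 (mod 43) since 23·15 = 345 ≡ 1, so λ ≡ 17.
  x = λ² - 32 - 12 = 289 - 44 ≡ 30; y = λ·(32 - 30) - 13 ≡ 21. → (30, 21)
3A = (30, 21).
Finally 3A + B:
(30, 21) + (22, 37). λ = (37 - 21)/(22 - 30) ≡ 16/35 mod 43. 35⁻¹ ≡ 16 (mod 43) since 35·16 = 560 ≡ 1, so λ ≡ 41.
  x = λ² - 30 - 22 = 1681 - 52 ≡ 38; y = λ·(30 - 38) - 21 ≡ 38. → (38, 38)

(38, 38)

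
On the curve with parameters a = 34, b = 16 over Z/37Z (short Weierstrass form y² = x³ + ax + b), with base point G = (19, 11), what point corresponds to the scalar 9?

(0, 4)

Repeated addition: build up to 9G.
2G: tangent at (19, 11): λ = (3·19² + 34)/(2·11) ≡ 7/22. 22⁻¹ ≡ 32 (mod 37), so λ ≡ 7·32 ≡ 2.
  x = λ² - 19 - 19 = 4 - 38 ≡ 3; y = λ·(19 - 3) - 11 ≡ 21. → (3, 21)
3G: (3, 21) + (19, 11). λ = (11 - 21)/(19 - 3) ≡ 27/16 mod 37. 16⁻¹ ≡ 7 (mod 37), so λ ≡ 4.
  x = λ² - 3 - 19 = 16 - 22 ≡ 31; y = λ·(3 - 31) - 21 ≡ 15. → (31, 15)
4G: (31, 15) + (19, 11). λ = (11 - 15)/(19 - 31) ≡ 33/25 mod 37. 25⁻¹ ≡ 3 (mod 37), so λ ≡ 25.
  x = λ² - 31 - 19 = 625 - 50 ≡ 20; y = λ·(31 - 20) - 15 ≡ 1. → (20, 1)
5G: (20, 1) + (19, 11). λ = (11 - 1)/(19 - 20) ≡ 10/36 mod 37. 36⁻¹ ≡ 36 (mod 37), so λ ≡ 27.
  x = λ² - 20 - 19 = 729 - 39 ≡ 24; y = λ·(20 - 24) - 1 ≡ 2. → (24, 2)
6G: (24, 2) + (19, 11). λ = (11 - 2)/(19 - 24) ≡ 9/32 mod 37. 32⁻¹ ≡ 22 (mod 37), so λ ≡ 13.
  x = λ² - 24 - 19 = 169 - 43 ≡ 15; y = λ·(24 - 15) - 2 ≡ 4. → (15, 4)
7G: (15, 4) + (19, 11). λ = (11 - 4)/(19 - 15) ≡ 7/4 mod 37. 4⁻¹ ≡ 28 (mod 37), so λ ≡ 11.
  x = λ² - 15 - 19 = 121 - 34 ≡ 13; y = λ·(15 - 13) - 4 ≡ 18. → (13, 18)
8G: (13, 18) + (19, 11). λ = (11 - 18)/(19 - 13) ≡ 30/6 mod 37. 6⁻¹ ≡ 31 (mod 37), so λ ≡ 5.
  x = λ² - 13 - 19 = 25 - 32 ≡ 30; y = λ·(13 - 30) - 18 ≡ 8. → (30, 8)
9G: (30, 8) + (19, 11). λ = (11 - 8)/(19 - 30) ≡ 3/26 mod 37. 26⁻¹ ≡ 10 (mod 37) since 26·10 = 260 ≡ 1, so λ ≡ 30.
  x = λ² - 30 - 19 = 900 - 49 ≡ 0; y = λ·(30 - 0) - 8 ≡ 4. → (0, 4)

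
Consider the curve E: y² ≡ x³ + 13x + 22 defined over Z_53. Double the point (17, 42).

tangent at (17, 42): λ = (3·17² + 13)/(2·42) ≡ 32/31. 31⁻¹ ≡ 12 (mod 53), so λ ≡ 32·12 ≡ 13.
  x = λ² - 17 - 17 = 169 - 34 ≡ 29; y = λ·(17 - 29) - 42 ≡ 14. → (29, 14)

(29, 14)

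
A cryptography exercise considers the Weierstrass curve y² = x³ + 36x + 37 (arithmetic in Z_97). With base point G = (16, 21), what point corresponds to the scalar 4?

Double-and-add on 4 = (100)₂. Start with G = (16, 21) for the leading 1-bit.
double: tangent at (16, 21): λ = (3·16² + 36)/(2·21) ≡ 28/42. 42⁻¹ ≡ 67 (mod 97) since 42·67 = 2814 ≡ 1, so λ ≡ 28·67 ≡ 33.
  x = λ² - 16 - 16 = 1089 - 32 ≡ 87; y = λ·(16 - 87) - 21 ≡ 61. → (87, 61)
double: tangent at (87, 61): λ = (3·87² + 36)/(2·61) ≡ 45/25. 25⁻¹ ≡ 66 (mod 97) since 25·66 = 1650 ≡ 1, so λ ≡ 45·66 ≡ 60.
  x = λ² - 87 - 87 = 3600 - 174 ≡ 31; y = λ·(87 - 31) - 61 ≡ 1. → (31, 1)

(31, 1)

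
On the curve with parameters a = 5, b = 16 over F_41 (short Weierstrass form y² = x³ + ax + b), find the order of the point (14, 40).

2P: tangent at (14, 40): λ = (3·14² + 5)/(2·40) ≡ 19/39. 39⁻¹ ≡ 20 (mod 41), so λ ≡ 19·20 ≡ 11.
  x = λ² - 14 - 14 = 121 - 28 ≡ 11; y = λ·(14 - 11) - 40 ≡ 34. → (11, 34)
3P: (11, 34) + (14, 40). λ = (40 - 34)/(14 - 11) ≡ 6/3 mod 41. 3⁻¹ ≡ 14 (mod 41), so λ ≡ 2.
  x = λ² - 11 - 14 = 4 - 25 ≡ 20; y = λ·(11 - 20) - 34 ≡ 30. → (20, 30)
4P: (20, 30) + (14, 40). λ = (40 - 30)/(14 - 20) ≡ 10/35 mod 41. 35⁻¹ ≡ 34 (mod 41), so λ ≡ 12.
  x = λ² - 20 - 14 = 144 - 34 ≡ 28; y = λ·(20 - 28) - 30 ≡ 38. → (28, 38)
5P: (28, 38) + (14, 40). λ = (40 - 38)/(14 - 28) ≡ 2/27 mod 41. 27⁻¹ ≡ 38 (mod 41) since 27·38 = 1026 ≡ 1, so λ ≡ 35.
  x = λ² - 28 - 14 = 1225 - 42 ≡ 35; y = λ·(28 - 35) - 38 ≡ 4. → (35, 4)
6P: (35, 4) + (14, 40). λ = (40 - 4)/(14 - 35) ≡ 36/20 mod 41. 20⁻¹ ≡ 39 (mod 41) since 20·39 = 780 ≡ 1, so λ ≡ 10.
  x = λ² - 35 - 14 = 100 - 49 ≡ 10; y = λ·(35 - 10) - 4 ≡ 0. → (10, 0)
7P: (10, 0) + (14, 40). λ = (40 - 0)/(14 - 10) ≡ 40/4 mod 41. 4⁻¹ ≡ 31 (mod 41), so λ ≡ 10.
  x = λ² - 10 - 14 = 100 - 24 ≡ 35; y = λ·(10 - 35) - 0 ≡ 37. → (35, 37)
8P: (35, 37) + (14, 40). λ = (40 - 37)/(14 - 35) ≡ 3/20 mod 41. 20⁻¹ ≡ 39 (mod 41), so λ ≡ 35.
  x = λ² - 35 - 14 = 1225 - 49 ≡ 28; y = λ·(35 - 28) - 37 ≡ 3. → (28, 3)
9P: (28, 3) + (14, 40). λ = (40 - 3)/(14 - 28) ≡ 37/27 mod 41. 27⁻¹ ≡ 38 (mod 41) since 27·38 = 1026 ≡ 1, so λ ≡ 12.
  x = λ² - 28 - 14 = 144 - 42 ≡ 20; y = λ·(28 - 20) - 3 ≡ 11. → (20, 11)
10P: (20, 11) + (14, 40). λ = (40 - 11)/(14 - 20) ≡ 29/35 mod 41. 35⁻¹ ≡ 34 (mod 41) since 35·34 = 1190 ≡ 1, so λ ≡ 2.
  x = λ² - 20 - 14 = 4 - 34 ≡ 11; y = λ·(20 - 11) - 11 ≡ 7. → (11, 7)
11P: (11, 7) + (14, 40). λ = (40 - 7)/(14 - 11) ≡ 33/3 mod 41. 3⁻¹ ≡ 14 (mod 41), so λ ≡ 11.
  x = λ² - 11 - 14 = 121 - 25 ≡ 14; y = λ·(11 - 14) - 7 ≡ 1. → (14, 1)
12P: (14, 1) + (14, 40): same x and y₁ ≡ -y₂, so the sum is ∞.
12P = ∞, so the order is 12.

12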